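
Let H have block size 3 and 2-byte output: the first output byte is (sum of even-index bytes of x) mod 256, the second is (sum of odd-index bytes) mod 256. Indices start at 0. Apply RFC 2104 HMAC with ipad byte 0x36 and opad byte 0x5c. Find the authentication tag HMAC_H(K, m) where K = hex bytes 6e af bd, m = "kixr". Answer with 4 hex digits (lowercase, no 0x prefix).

Key hex bytes 6e af bd is exactly B = 3 bytes: K' = 6e af bd.
K' ⊕ ipad = 58 99 8b.  K' ⊕ opad = 32 f3 e1.
Inner input = (K'⊕ipad) ∥ m = 58 99 8b ∥ 6b 69 78 72.
Inner hash: even-index sum = 446 mod 256 = 190; odd-index sum = 380 mod 256 = 124 → be 7c.
Outer input = (K'⊕opad) ∥ inner = 32 f3 e1 ∥ be 7c.
Outer hash (tag): even-index sum = 399 mod 256 = 143; odd-index sum = 433 mod 256 = 177 → 8f b1.

8fb1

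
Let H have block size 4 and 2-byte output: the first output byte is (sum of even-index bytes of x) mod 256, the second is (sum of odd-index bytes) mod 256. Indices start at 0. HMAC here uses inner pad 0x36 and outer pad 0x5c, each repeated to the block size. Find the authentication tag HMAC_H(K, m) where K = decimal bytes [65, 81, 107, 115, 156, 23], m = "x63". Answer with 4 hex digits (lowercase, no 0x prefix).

Key decimal bytes [65, 81, 107, 115, 156, 23] = 41 51 6b 73 9c 17 is 6 bytes > B = 4, so hash it first: H(key) = 48 db, then zero-pad to 4 bytes: K' = 48 db 00 00.
K' ⊕ ipad = 7e ed 36 36.  K' ⊕ opad = 14 87 5c 5c.
Inner input = (K'⊕ipad) ∥ m = 7e ed 36 36 ∥ 78 36 33.
Inner hash: even-index sum = 351 mod 256 = 95; odd-index sum = 345 mod 256 = 89 → 5f 59.
Outer input = (K'⊕opad) ∥ inner = 14 87 5c 5c ∥ 5f 59.
Outer hash (tag): even-index sum = 207 mod 256 = 207; odd-index sum = 316 mod 256 = 60 → cf 3c.

cf3c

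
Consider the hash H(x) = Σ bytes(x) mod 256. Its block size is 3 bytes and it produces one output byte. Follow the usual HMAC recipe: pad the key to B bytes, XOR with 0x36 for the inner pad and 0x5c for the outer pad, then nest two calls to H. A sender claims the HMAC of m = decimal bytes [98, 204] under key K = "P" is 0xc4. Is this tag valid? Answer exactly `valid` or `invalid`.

Key "P" = 50 is 1 byte ≤ B = 3; zero-pad to 3 bytes: K' = 50 00 00.
K' ⊕ ipad = 66 36 36; K' ⊕ opad = 0c 5c 5c.
Inner hash: sum = 102+54+54+98+204 = 512; mod 256 = 0 → 00.
Outer hash (recomputed tag): sum = 12+92+92+0 = 196 → c4.
Recomputed tag = c4; claimed = c4 → match.

valid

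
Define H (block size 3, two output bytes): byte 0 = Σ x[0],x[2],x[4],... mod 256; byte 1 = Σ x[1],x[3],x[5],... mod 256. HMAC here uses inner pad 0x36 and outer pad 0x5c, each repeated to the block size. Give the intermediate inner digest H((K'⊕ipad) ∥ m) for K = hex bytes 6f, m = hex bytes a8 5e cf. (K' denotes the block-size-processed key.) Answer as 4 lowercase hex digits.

Key hex bytes 6f is 1 byte ≤ B = 3; zero-pad to 3 bytes: K' = 6f 00 00.
K' ⊕ ipad = 59 36 36.
Inner input = 59 36 36 ∥ a8 5e cf.
Inner hash: even-index sum = 237 mod 256 = 237; odd-index sum = 429 mod 256 = 173 → ed ad.

edad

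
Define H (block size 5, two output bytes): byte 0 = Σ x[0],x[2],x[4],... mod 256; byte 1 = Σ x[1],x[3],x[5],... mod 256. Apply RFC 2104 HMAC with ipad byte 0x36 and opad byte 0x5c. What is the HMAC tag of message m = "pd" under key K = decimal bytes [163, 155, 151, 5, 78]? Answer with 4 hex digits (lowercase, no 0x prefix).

2c32

Key decimal bytes [163, 155, 151, 5, 78] = a3 9b 97 05 4e is exactly B = 5 bytes: K' = a3 9b 97 05 4e.
K' ⊕ ipad = 95 ad a1 33 78.  K' ⊕ opad = ff c7 cb 59 12.
Inner input = (K'⊕ipad) ∥ m = 95 ad a1 33 78 ∥ 70 64.
Inner hash: even-index sum = 530 mod 256 = 18; odd-index sum = 336 mod 256 = 80 → 12 50.
Outer input = (K'⊕opad) ∥ inner = ff c7 cb 59 12 ∥ 12 50.
Outer hash (tag): even-index sum = 556 mod 256 = 44; odd-index sum = 306 mod 256 = 50 → 2c 32.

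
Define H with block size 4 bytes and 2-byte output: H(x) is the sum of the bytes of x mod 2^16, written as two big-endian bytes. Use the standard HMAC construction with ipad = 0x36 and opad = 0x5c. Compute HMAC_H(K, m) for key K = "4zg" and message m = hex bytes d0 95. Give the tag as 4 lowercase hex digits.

Key "4zg" = 34 7a 67 is 3 bytes ≤ B = 4; zero-pad to 4 bytes: K' = 34 7a 67 00.
K' ⊕ ipad = 02 4c 51 36.  K' ⊕ opad = 68 26 3b 5c.
Inner input = (K'⊕ipad) ∥ m = 02 4c 51 36 ∥ d0 95.
Inner hash: sum = 2+76+81+54+208+149 = 570 → 02 3a.
Outer input = (K'⊕opad) ∥ inner = 68 26 3b 5c ∥ 02 3a.
Outer hash (tag): sum = 104+38+59+92+2+58 = 353 → 01 61.

0161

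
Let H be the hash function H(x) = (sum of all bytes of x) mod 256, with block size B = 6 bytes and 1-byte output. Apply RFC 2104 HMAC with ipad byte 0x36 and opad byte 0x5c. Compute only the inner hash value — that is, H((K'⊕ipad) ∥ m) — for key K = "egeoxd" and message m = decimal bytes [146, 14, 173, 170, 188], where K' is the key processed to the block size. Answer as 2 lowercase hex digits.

a3

Key "egeoxd" = 65 67 65 6f 78 64 is exactly B = 6 bytes: K' = 65 67 65 6f 78 64.
K' ⊕ ipad = 53 51 53 59 4e 52.
Inner input = 53 51 53 59 4e 52 ∥ 92 0e ad aa bc.
Inner hash: sum = 83+81+83+89+78+82+146+14+173+170+188 = 1187; mod 256 = 163 → a3.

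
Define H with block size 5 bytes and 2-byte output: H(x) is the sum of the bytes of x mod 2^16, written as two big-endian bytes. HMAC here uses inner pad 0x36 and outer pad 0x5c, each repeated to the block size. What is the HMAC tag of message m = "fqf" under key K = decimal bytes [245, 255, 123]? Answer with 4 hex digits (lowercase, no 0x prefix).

Key decimal bytes [245, 255, 123] = f5 ff 7b is 3 bytes ≤ B = 5; zero-pad to 5 bytes: K' = f5 ff 7b 00 00.
K' ⊕ ipad = c3 c9 4d 36 36.  K' ⊕ opad = a9 a3 27 5c 5c.
Inner input = (K'⊕ipad) ∥ m = c3 c9 4d 36 36 ∥ 66 71 66.
Inner hash: sum = 195+201+77+54+54+102+113+102 = 898 → 03 82.
Outer input = (K'⊕opad) ∥ inner = a9 a3 27 5c 5c ∥ 03 82.
Outer hash (tag): sum = 169+163+39+92+92+3+130 = 688 → 02 b0.

02b0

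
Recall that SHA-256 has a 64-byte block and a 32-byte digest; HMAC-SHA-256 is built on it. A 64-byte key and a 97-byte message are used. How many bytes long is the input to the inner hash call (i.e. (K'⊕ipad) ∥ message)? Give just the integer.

161

Key is 64 ≤ 64 bytes, zero-padded: |K'| = 64.
Inner input = (K'⊕ipad) ∥ m → 64 + 97 = 161 bytes.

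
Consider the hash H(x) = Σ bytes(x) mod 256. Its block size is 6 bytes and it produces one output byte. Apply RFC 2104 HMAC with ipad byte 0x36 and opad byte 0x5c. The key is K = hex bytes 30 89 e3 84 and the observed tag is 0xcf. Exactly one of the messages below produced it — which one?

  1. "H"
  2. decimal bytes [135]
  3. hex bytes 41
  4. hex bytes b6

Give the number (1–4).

Key hex bytes 30 89 e3 84 is 4 bytes ≤ B = 6; zero-pad to 6 bytes: K' = 30 89 e3 84 00 00.
K' ⊕ ipad = 06 bf d5 b2 36 36; K' ⊕ opad = 6c d5 bf d8 5c 5c.
m1: inner = H(06 bf d5 b2 36 36 48) = 00; tag = H(6c d5 bf d8 5c 5c 00) = 90
m2: inner = H(06 bf d5 b2 36 36 87) = 3f; tag = H(6c d5 bf d8 5c 5c 3f) = cf ← matches
m3: inner = H(06 bf d5 b2 36 36 41) = f9; tag = H(6c d5 bf d8 5c 5c f9) = 89
m4: inner = H(06 bf d5 b2 36 36 b6) = 6e; tag = H(6c d5 bf d8 5c 5c 6e) = fe

2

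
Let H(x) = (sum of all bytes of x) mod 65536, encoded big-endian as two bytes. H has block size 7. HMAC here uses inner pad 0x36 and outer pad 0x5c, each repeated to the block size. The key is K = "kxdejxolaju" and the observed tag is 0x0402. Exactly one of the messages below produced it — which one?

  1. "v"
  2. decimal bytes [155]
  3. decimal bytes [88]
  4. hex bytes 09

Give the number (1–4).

4

Key "kxdejxolaju" = 6b 78 64 65 6a 78 6f 6c 61 6a 75 is 11 bytes > B = 7, so hash it first: H(key) = 04 a9, then zero-pad to 7 bytes: K' = 04 a9 00 00 00 00 00.
K' ⊕ ipad = 32 9f 36 36 36 36 36; K' ⊕ opad = 58 f5 5c 5c 5c 5c 5c.
m1: inner = H(32 9f 36 36 36 36 36 76) = 02 55; tag = H(58 f5 5c 5c 5c 5c 5c 02 55) = 0370
m2: inner = H(32 9f 36 36 36 36 36 9b) = 02 7a; tag = H(58 f5 5c 5c 5c 5c 5c 02 7a) = 0395
m3: inner = H(32 9f 36 36 36 36 36 58) = 02 37; tag = H(58 f5 5c 5c 5c 5c 5c 02 37) = 0352
m4: inner = H(32 9f 36 36 36 36 36 09) = 01 e8; tag = H(58 f5 5c 5c 5c 5c 5c 01 e8) = 0402 ← matches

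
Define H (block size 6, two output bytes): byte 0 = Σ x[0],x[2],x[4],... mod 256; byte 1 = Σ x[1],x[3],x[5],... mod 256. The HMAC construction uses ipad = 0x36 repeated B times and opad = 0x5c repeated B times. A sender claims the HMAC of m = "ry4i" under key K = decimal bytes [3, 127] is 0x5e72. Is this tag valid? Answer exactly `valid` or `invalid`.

Key decimal bytes [3, 127] = 03 7f is 2 bytes ≤ B = 6; zero-pad to 6 bytes: K' = 03 7f 00 00 00 00.
K' ⊕ ipad = 35 49 36 36 36 36; K' ⊕ opad = 5f 23 5c 5c 5c 5c.
Inner hash: even-index sum = 327 mod 256 = 71; odd-index sum = 407 mod 256 = 151 → 47 97.
Outer hash (recomputed tag): even-index sum = 350 mod 256 = 94; odd-index sum = 370 mod 256 = 114 → 5e 72.
Recomputed tag = 5e72; claimed = 5e72 → match.

valid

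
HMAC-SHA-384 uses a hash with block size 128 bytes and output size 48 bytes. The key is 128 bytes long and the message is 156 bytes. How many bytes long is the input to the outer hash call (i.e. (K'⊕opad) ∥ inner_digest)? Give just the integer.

176

Key is 128 ≤ 128 bytes, zero-padded: |K'| = 128.
Outer input = (K'⊕opad) ∥ H(inner) → 128 + 48 = 176 bytes.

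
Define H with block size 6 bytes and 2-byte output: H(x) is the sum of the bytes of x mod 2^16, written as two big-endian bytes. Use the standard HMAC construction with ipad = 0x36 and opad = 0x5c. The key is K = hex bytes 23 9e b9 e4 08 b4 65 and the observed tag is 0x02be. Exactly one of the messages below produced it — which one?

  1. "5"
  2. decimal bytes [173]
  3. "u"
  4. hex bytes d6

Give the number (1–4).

3

Key hex bytes 23 9e b9 e4 08 b4 65 is 7 bytes > B = 6, so hash it first: H(key) = 03 7f, then zero-pad to 6 bytes: K' = 03 7f 00 00 00 00.
K' ⊕ ipad = 35 49 36 36 36 36; K' ⊕ opad = 5f 23 5c 5c 5c 5c.
m1: inner = H(35 49 36 36 36 36 35) = 01 8b; tag = H(5f 23 5c 5c 5c 5c 01 8b) = 027e
m2: inner = H(35 49 36 36 36 36 ad) = 02 03; tag = H(5f 23 5c 5c 5c 5c 02 03) = 01f7
m3: inner = H(35 49 36 36 36 36 75) = 01 cb; tag = H(5f 23 5c 5c 5c 5c 01 cb) = 02be ← matches
m4: inner = H(35 49 36 36 36 36 d6) = 02 2c; tag = H(5f 23 5c 5c 5c 5c 02 2c) = 0220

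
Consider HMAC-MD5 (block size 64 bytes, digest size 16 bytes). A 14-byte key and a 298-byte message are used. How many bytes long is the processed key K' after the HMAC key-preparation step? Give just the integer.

Key is 14 ≤ 64 bytes, zero-padded: |K'| = 64.

64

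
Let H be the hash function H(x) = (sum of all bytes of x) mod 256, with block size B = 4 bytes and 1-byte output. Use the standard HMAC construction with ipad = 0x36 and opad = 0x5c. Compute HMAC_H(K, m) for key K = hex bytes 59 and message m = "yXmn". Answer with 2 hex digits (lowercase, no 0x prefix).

Key hex bytes 59 is 1 byte ≤ B = 4; zero-pad to 4 bytes: K' = 59 00 00 00.
K' ⊕ ipad = 6f 36 36 36.  K' ⊕ opad = 05 5c 5c 5c.
Inner input = (K'⊕ipad) ∥ m = 6f 36 36 36 ∥ 79 58 6d 6e.
Inner hash: sum = 111+54+54+54+121+88+109+110 = 701; mod 256 = 189 → bd.
Outer input = (K'⊕opad) ∥ inner = 05 5c 5c 5c ∥ bd.
Outer hash (tag): sum = 5+92+92+92+189 = 470; mod 256 = 214 → d6.

d6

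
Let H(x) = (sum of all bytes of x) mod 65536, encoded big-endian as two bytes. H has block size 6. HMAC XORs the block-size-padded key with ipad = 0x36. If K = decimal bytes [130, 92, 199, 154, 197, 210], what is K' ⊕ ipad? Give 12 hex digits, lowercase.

Key decimal bytes [130, 92, 199, 154, 197, 210] = 82 5c c7 9a c5 d2 is exactly B = 6 bytes: K' = 82 5c c7 9a c5 d2.
XOR each byte with 0x36: 82⊕36=b4, 5c⊕36=6a, c7⊕36=f1, 9a⊕36=ac, c5⊕36=f3, d2⊕36=e4.

b46af1acf3e4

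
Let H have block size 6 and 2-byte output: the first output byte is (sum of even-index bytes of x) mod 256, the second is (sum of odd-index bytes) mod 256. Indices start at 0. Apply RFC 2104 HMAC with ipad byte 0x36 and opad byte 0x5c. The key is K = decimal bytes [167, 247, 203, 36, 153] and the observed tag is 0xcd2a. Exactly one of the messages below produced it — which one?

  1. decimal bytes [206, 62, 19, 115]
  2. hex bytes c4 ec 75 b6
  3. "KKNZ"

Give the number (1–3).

2

Key decimal bytes [167, 247, 203, 36, 153] = a7 f7 cb 24 99 is 5 bytes ≤ B = 6; zero-pad to 6 bytes: K' = a7 f7 cb 24 99 00.
K' ⊕ ipad = 91 c1 fd 12 af 36; K' ⊕ opad = fb ab 97 78 c5 5c.
m1: inner = H(91 c1 fd 12 af 36 ce 3e 13 73) = 1e ba; tag = H(fb ab 97 78 c5 5c 1e ba) = 7539
m2: inner = H(91 c1 fd 12 af 36 c4 ec 75 b6) = 76 ab; tag = H(fb ab 97 78 c5 5c 76 ab) = cd2a ← matches
m3: inner = H(91 c1 fd 12 af 36 4b 4b 4e 5a) = d6 ae; tag = H(fb ab 97 78 c5 5c d6 ae) = 2d2d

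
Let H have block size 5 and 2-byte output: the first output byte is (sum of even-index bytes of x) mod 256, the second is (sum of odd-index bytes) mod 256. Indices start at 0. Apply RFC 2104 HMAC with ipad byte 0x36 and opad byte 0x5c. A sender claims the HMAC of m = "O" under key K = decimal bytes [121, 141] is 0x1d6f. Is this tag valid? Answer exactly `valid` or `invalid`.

invalid

Key decimal bytes [121, 141] = 79 8d is 2 bytes ≤ B = 5; zero-pad to 5 bytes: K' = 79 8d 00 00 00.
K' ⊕ ipad = 4f bb 36 36 36; K' ⊕ opad = 25 d1 5c 5c 5c.
Inner hash: even-index sum = 187 mod 256 = 187; odd-index sum = 320 mod 256 = 64 → bb 40.
Outer hash (recomputed tag): even-index sum = 285 mod 256 = 29; odd-index sum = 488 mod 256 = 232 → 1d e8.
Recomputed tag = 1de8; claimed = 1d6f → mismatch.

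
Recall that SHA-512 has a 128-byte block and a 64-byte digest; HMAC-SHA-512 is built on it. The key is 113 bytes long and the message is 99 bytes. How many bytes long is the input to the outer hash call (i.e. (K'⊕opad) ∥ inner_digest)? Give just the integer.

192

Key is 113 ≤ 128 bytes, zero-padded: |K'| = 128.
Outer input = (K'⊕opad) ∥ H(inner) → 128 + 64 = 192 bytes.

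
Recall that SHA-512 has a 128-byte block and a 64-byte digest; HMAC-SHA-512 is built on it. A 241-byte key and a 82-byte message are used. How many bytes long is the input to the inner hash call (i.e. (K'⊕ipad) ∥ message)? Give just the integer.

210

Key is 241 > 128 bytes, so it is hashed to 64 bytes then zero-padded to 128: |K'| = 128.
Inner input = (K'⊕ipad) ∥ m → 128 + 82 = 210 bytes.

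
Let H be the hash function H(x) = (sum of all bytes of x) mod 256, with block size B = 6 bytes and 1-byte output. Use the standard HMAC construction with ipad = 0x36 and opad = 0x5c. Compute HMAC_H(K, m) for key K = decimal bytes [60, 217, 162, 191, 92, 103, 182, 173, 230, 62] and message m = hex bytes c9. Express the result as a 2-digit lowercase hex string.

35

Key decimal bytes [60, 217, 162, 191, 92, 103, 182, 173, 230, 62] = 3c d9 a2 bf 5c 67 b6 ad e6 3e is 10 bytes > B = 6, so hash it first: H(key) = c0, then zero-pad to 6 bytes: K' = c0 00 00 00 00 00.
K' ⊕ ipad = f6 36 36 36 36 36.  K' ⊕ opad = 9c 5c 5c 5c 5c 5c.
Inner input = (K'⊕ipad) ∥ m = f6 36 36 36 36 36 ∥ c9.
Inner hash: sum = 246+54+54+54+54+54+201 = 717; mod 256 = 205 → cd.
Outer input = (K'⊕opad) ∥ inner = 9c 5c 5c 5c 5c 5c ∥ cd.
Outer hash (tag): sum = 156+92+92+92+92+92+205 = 821; mod 256 = 53 → 35.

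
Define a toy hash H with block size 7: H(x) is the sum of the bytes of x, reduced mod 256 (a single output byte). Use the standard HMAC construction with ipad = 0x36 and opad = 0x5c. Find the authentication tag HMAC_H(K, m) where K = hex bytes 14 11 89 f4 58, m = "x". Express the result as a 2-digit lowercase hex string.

Key hex bytes 14 11 89 f4 58 is 5 bytes ≤ B = 7; zero-pad to 7 bytes: K' = 14 11 89 f4 58 00 00.
K' ⊕ ipad = 22 27 bf c2 6e 36 36.  K' ⊕ opad = 48 4d d5 a8 04 5c 5c.
Inner input = (K'⊕ipad) ∥ m = 22 27 bf c2 6e 36 36 ∥ 78.
Inner hash: sum = 34+39+191+194+110+54+54+120 = 796; mod 256 = 28 → 1c.
Outer input = (K'⊕opad) ∥ inner = 48 4d d5 a8 04 5c 5c ∥ 1c.
Outer hash (tag): sum = 72+77+213+168+4+92+92+28 = 746; mod 256 = 234 → ea.

ea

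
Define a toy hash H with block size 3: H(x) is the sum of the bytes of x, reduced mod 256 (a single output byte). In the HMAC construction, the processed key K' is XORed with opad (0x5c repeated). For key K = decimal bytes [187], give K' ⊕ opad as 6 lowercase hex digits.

Key decimal bytes [187] = bb is 1 byte ≤ B = 3; zero-pad to 3 bytes: K' = bb 00 00.
XOR each byte with 0x5c: bb⊕5c=e7, 00⊕5c=5c, 00⊕5c=5c.

e75c5c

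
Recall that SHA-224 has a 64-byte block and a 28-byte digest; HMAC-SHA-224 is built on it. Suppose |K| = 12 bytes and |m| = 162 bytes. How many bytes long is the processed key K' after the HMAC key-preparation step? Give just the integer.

Key is 12 ≤ 64 bytes, zero-padded: |K'| = 64.

64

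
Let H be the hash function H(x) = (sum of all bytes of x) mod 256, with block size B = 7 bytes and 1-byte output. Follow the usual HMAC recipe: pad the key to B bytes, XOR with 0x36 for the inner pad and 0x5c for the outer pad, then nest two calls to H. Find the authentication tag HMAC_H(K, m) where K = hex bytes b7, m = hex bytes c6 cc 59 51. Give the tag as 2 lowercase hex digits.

14

Key hex bytes b7 is 1 byte ≤ B = 7; zero-pad to 7 bytes: K' = b7 00 00 00 00 00 00.
K' ⊕ ipad = 81 36 36 36 36 36 36.  K' ⊕ opad = eb 5c 5c 5c 5c 5c 5c.
Inner input = (K'⊕ipad) ∥ m = 81 36 36 36 36 36 36 ∥ c6 cc 59 51.
Inner hash: sum = 129+54+54+54+54+54+54+198+204+89+81 = 1025; mod 256 = 1 → 01.
Outer input = (K'⊕opad) ∥ inner = eb 5c 5c 5c 5c 5c 5c ∥ 01.
Outer hash (tag): sum = 235+92+92+92+92+92+92+1 = 788; mod 256 = 20 → 14.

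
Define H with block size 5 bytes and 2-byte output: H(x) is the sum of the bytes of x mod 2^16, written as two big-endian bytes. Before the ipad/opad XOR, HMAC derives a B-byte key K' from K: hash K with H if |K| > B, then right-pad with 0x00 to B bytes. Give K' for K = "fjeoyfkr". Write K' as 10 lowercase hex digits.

0360000000

|K| = 8 > B = 5, so first hash the key.
H(K): sum = 102+106+101+111+121+102+107+114 = 864 → 03 60.
Zero-pad H(K) = 03 60 to 5 bytes: K' = 03 60 00 00 00.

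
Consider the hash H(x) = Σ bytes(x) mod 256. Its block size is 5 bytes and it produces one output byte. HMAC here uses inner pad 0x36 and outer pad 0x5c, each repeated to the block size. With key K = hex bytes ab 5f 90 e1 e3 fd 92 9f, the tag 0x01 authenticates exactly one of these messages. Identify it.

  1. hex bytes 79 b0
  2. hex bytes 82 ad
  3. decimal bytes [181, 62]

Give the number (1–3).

Key hex bytes ab 5f 90 e1 e3 fd 92 9f is 8 bytes > B = 5, so hash it first: H(key) = 8c, then zero-pad to 5 bytes: K' = 8c 00 00 00 00.
K' ⊕ ipad = ba 36 36 36 36; K' ⊕ opad = d0 5c 5c 5c 5c.
m1: inner = H(ba 36 36 36 36 79 b0) = bb; tag = H(d0 5c 5c 5c 5c bb) = fb
m2: inner = H(ba 36 36 36 36 82 ad) = c1; tag = H(d0 5c 5c 5c 5c c1) = 01 ← matches
m3: inner = H(ba 36 36 36 36 b5 3e) = 85; tag = H(d0 5c 5c 5c 5c 85) = c5

2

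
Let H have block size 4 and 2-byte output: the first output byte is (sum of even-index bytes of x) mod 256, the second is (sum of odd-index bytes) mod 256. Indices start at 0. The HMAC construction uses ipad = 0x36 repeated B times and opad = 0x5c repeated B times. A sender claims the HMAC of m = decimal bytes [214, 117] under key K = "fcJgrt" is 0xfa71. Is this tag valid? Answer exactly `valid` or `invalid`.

valid

Key "fcJgrt" = 66 63 4a 67 72 74 is 6 bytes > B = 4, so hash it first: H(key) = 22 3e, then zero-pad to 4 bytes: K' = 22 3e 00 00.
K' ⊕ ipad = 14 08 36 36; K' ⊕ opad = 7e 62 5c 5c.
Inner hash: even-index sum = 288 mod 256 = 32; odd-index sum = 179 mod 256 = 179 → 20 b3.
Outer hash (recomputed tag): even-index sum = 250 mod 256 = 250; odd-index sum = 369 mod 256 = 113 → fa 71.
Recomputed tag = fa71; claimed = fa71 → match.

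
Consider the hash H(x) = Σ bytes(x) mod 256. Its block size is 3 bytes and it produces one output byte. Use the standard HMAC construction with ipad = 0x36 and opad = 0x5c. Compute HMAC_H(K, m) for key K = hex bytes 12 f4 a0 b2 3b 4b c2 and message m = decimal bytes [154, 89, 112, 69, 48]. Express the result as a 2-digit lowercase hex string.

Key hex bytes 12 f4 a0 b2 3b 4b c2 is 7 bytes > B = 3, so hash it first: H(key) = a0, then zero-pad to 3 bytes: K' = a0 00 00.
K' ⊕ ipad = 96 36 36.  K' ⊕ opad = fc 5c 5c.
Inner input = (K'⊕ipad) ∥ m = 96 36 36 ∥ 9a 59 70 45 30.
Inner hash: sum = 150+54+54+154+89+112+69+48 = 730; mod 256 = 218 → da.
Outer input = (K'⊕opad) ∥ inner = fc 5c 5c ∥ da.
Outer hash (tag): sum = 252+92+92+218 = 654; mod 256 = 142 → 8e.

8e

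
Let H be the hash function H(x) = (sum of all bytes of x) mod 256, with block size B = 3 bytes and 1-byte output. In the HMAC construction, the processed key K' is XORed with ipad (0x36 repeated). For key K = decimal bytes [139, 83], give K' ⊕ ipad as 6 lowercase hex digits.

Key decimal bytes [139, 83] = 8b 53 is 2 bytes ≤ B = 3; zero-pad to 3 bytes: K' = 8b 53 00.
XOR each byte with 0x36: 8b⊕36=bd, 53⊕36=65, 00⊕36=36.

bd6536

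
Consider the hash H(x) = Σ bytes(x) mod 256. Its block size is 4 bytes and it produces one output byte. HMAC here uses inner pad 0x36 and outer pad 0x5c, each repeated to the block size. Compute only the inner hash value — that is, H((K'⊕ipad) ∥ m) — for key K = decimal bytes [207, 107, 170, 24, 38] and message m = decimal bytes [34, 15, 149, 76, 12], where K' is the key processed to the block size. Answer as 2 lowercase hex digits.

d4

Key decimal bytes [207, 107, 170, 24, 38] = cf 6b aa 18 26 is 5 bytes > B = 4, so hash it first: H(key) = 22, then zero-pad to 4 bytes: K' = 22 00 00 00.
K' ⊕ ipad = 14 36 36 36.
Inner input = 14 36 36 36 ∥ 22 0f 95 4c 0c.
Inner hash: sum = 20+54+54+54+34+15+149+76+12 = 468; mod 256 = 212 → d4.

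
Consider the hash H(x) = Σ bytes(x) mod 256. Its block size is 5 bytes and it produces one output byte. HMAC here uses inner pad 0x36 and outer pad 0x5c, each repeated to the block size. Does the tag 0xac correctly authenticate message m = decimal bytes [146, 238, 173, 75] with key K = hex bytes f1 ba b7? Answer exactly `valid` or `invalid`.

Key hex bytes f1 ba b7 is 3 bytes ≤ B = 5; zero-pad to 5 bytes: K' = f1 ba b7 00 00.
K' ⊕ ipad = c7 8c 81 36 36; K' ⊕ opad = ad e6 eb 5c 5c.
Inner hash: sum = 199+140+129+54+54+146+238+173+75 = 1208; mod 256 = 184 → b8.
Outer hash (recomputed tag): sum = 173+230+235+92+92+184 = 1006; mod 256 = 238 → ee.
Recomputed tag = ee; claimed = ac → mismatch.

invalid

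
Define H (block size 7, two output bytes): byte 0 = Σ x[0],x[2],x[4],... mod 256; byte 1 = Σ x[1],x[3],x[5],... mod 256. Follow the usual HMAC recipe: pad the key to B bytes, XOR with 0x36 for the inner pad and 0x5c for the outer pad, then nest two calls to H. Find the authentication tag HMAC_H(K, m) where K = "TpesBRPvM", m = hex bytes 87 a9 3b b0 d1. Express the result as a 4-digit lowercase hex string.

7458

Key "TpesBRPvM" = 54 70 65 73 42 52 50 76 4d is 9 bytes > B = 7, so hash it first: H(key) = 98 ab, then zero-pad to 7 bytes: K' = 98 ab 00 00 00 00 00.
K' ⊕ ipad = ae 9d 36 36 36 36 36.  K' ⊕ opad = c4 f7 5c 5c 5c 5c 5c.
Inner input = (K'⊕ipad) ∥ m = ae 9d 36 36 36 36 36 ∥ 87 a9 3b b0 d1.
Inner hash: even-index sum = 681 mod 256 = 169; odd-index sum = 668 mod 256 = 156 → a9 9c.
Outer input = (K'⊕opad) ∥ inner = c4 f7 5c 5c 5c 5c 5c ∥ a9 9c.
Outer hash (tag): even-index sum = 628 mod 256 = 116; odd-index sum = 600 mod 256 = 88 → 74 58.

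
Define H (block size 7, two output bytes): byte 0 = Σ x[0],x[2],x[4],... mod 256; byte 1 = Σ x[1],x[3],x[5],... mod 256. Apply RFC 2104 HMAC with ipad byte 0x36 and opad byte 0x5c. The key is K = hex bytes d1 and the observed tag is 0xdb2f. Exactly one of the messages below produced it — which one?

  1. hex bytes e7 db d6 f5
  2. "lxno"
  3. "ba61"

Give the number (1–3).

Key hex bytes d1 is 1 byte ≤ B = 7; zero-pad to 7 bytes: K' = d1 00 00 00 00 00 00.
K' ⊕ ipad = e7 36 36 36 36 36 36; K' ⊕ opad = 8d 5c 5c 5c 5c 5c 5c.
m1: inner = H(e7 36 36 36 36 36 36 e7 db d6 f5) = 59 5f; tag = H(8d 5c 5c 5c 5c 5c 5c 59 5f) = 006d
m2: inner = H(e7 36 36 36 36 36 36 6c 78 6e 6f) = 70 7c; tag = H(8d 5c 5c 5c 5c 5c 5c 70 7c) = 1d84
m3: inner = H(e7 36 36 36 36 36 36 62 61 36 31) = 1b 3a; tag = H(8d 5c 5c 5c 5c 5c 5c 1b 3a) = db2f ← matches

3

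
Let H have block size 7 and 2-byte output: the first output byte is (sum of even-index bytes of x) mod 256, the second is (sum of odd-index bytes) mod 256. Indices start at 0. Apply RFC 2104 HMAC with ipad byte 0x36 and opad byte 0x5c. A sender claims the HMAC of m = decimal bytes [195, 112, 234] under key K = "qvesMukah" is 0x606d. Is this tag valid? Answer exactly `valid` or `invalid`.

valid

Key "qvesMukah" = 71 76 65 73 4d 75 6b 61 68 is 9 bytes > B = 7, so hash it first: H(key) = f6 bf, then zero-pad to 7 bytes: K' = f6 bf 00 00 00 00 00.
K' ⊕ ipad = c0 89 36 36 36 36 36; K' ⊕ opad = aa e3 5c 5c 5c 5c 5c.
Inner hash: even-index sum = 466 mod 256 = 210; odd-index sum = 674 mod 256 = 162 → d2 a2.
Outer hash (recomputed tag): even-index sum = 608 mod 256 = 96; odd-index sum = 621 mod 256 = 109 → 60 6d.
Recomputed tag = 606d; claimed = 606d → match.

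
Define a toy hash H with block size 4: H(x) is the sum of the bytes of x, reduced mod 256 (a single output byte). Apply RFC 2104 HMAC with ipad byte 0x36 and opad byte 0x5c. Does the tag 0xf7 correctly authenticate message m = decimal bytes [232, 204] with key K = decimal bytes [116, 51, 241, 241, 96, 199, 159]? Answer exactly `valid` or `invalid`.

invalid

Key decimal bytes [116, 51, 241, 241, 96, 199, 159] = 74 33 f1 f1 60 c7 9f is 7 bytes > B = 4, so hash it first: H(key) = 4f, then zero-pad to 4 bytes: K' = 4f 00 00 00.
K' ⊕ ipad = 79 36 36 36; K' ⊕ opad = 13 5c 5c 5c.
Inner hash: sum = 121+54+54+54+232+204 = 719; mod 256 = 207 → cf.
Outer hash (recomputed tag): sum = 19+92+92+92+207 = 502; mod 256 = 246 → f6.
Recomputed tag = f6; claimed = f7 → mismatch.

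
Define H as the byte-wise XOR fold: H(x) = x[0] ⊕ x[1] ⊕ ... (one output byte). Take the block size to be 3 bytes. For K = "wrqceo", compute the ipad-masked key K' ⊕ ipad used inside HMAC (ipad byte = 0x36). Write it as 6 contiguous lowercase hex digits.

Key "wrqceo" = 77 72 71 63 65 6f is 6 bytes > B = 3, so hash it first: H(key) = 1d, then zero-pad to 3 bytes: K' = 1d 00 00.
XOR each byte with 0x36: 1d⊕36=2b, 00⊕36=36, 00⊕36=36.

2b3636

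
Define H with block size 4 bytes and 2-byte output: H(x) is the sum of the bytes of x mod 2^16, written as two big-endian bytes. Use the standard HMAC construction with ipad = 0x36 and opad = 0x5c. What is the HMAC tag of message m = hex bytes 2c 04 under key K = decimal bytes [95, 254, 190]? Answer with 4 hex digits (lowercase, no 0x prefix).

Key decimal bytes [95, 254, 190] = 5f fe be is 3 bytes ≤ B = 4; zero-pad to 4 bytes: K' = 5f fe be 00.
K' ⊕ ipad = 69 c8 88 36.  K' ⊕ opad = 03 a2 e2 5c.
Inner input = (K'⊕ipad) ∥ m = 69 c8 88 36 ∥ 2c 04.
Inner hash: sum = 105+200+136+54+44+4 = 543 → 02 1f.
Outer input = (K'⊕opad) ∥ inner = 03 a2 e2 5c ∥ 02 1f.
Outer hash (tag): sum = 3+162+226+92+2+31 = 516 → 02 04.

0204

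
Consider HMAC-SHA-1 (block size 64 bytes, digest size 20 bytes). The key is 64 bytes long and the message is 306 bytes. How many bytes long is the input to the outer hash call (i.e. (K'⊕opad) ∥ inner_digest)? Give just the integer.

Key is 64 ≤ 64 bytes, zero-padded: |K'| = 64.
Outer input = (K'⊕opad) ∥ H(inner) → 64 + 20 = 84 bytes.

84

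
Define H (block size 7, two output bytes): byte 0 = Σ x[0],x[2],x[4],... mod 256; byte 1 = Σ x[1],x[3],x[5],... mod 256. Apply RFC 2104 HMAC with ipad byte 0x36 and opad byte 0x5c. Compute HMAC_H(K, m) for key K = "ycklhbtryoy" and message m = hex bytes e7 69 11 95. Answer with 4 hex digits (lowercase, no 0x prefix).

8a2a

Key "ycklhbtryoy" = 79 63 6b 6c 68 62 74 72 79 6f 79 is 11 bytes > B = 7, so hash it first: H(key) = b2 12, then zero-pad to 7 bytes: K' = b2 12 00 00 00 00 00.
K' ⊕ ipad = 84 24 36 36 36 36 36.  K' ⊕ opad = ee 4e 5c 5c 5c 5c 5c.
Inner input = (K'⊕ipad) ∥ m = 84 24 36 36 36 36 36 ∥ e7 69 11 95.
Inner hash: even-index sum = 548 mod 256 = 36; odd-index sum = 392 mod 256 = 136 → 24 88.
Outer input = (K'⊕opad) ∥ inner = ee 4e 5c 5c 5c 5c 5c ∥ 24 88.
Outer hash (tag): even-index sum = 650 mod 256 = 138; odd-index sum = 298 mod 256 = 42 → 8a 2a.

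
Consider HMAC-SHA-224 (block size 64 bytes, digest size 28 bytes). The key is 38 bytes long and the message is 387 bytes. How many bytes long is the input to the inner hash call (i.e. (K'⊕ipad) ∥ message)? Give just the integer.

451

Key is 38 ≤ 64 bytes, zero-padded: |K'| = 64.
Inner input = (K'⊕ipad) ∥ m → 64 + 387 = 451 bytes.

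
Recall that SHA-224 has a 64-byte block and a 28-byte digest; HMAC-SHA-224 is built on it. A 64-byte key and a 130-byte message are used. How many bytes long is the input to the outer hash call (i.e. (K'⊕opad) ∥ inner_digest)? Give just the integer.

92

Key is 64 ≤ 64 bytes, zero-padded: |K'| = 64.
Outer input = (K'⊕opad) ∥ H(inner) → 64 + 28 = 92 bytes.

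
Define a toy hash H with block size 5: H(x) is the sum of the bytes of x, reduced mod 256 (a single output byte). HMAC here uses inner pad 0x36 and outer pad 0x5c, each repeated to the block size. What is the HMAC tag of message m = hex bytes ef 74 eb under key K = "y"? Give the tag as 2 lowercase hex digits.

0a

Key "y" = 79 is 1 byte ≤ B = 5; zero-pad to 5 bytes: K' = 79 00 00 00 00.
K' ⊕ ipad = 4f 36 36 36 36.  K' ⊕ opad = 25 5c 5c 5c 5c.
Inner input = (K'⊕ipad) ∥ m = 4f 36 36 36 36 ∥ ef 74 eb.
Inner hash: sum = 79+54+54+54+54+239+116+235 = 885; mod 256 = 117 → 75.
Outer input = (K'⊕opad) ∥ inner = 25 5c 5c 5c 5c ∥ 75.
Outer hash (tag): sum = 37+92+92+92+92+117 = 522; mod 256 = 10 → 0a.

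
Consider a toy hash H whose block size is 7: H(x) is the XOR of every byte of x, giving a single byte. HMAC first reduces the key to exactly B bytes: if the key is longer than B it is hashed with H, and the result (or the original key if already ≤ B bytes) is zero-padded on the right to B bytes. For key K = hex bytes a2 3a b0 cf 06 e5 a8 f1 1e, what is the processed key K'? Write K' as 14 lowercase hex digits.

43000000000000

|K| = 9 > B = 7, so first hash the key.
H(K): XOR a2⊕3a⊕b0⊕cf⊕06⊕e5⊕a8⊕f1⊕1e = 43.
Zero-pad H(K) = 43 to 7 bytes: K' = 43 00 00 00 00 00 00.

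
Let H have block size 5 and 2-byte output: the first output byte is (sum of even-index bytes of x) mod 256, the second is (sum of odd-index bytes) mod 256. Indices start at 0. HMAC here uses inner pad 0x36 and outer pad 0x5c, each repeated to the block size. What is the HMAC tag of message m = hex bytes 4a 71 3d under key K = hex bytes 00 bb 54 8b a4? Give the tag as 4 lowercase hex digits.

2d59

Key hex bytes 00 bb 54 8b a4 is exactly B = 5 bytes: K' = 00 bb 54 8b a4.
K' ⊕ ipad = 36 8d 62 bd 92.  K' ⊕ opad = 5c e7 08 d7 f8.
Inner input = (K'⊕ipad) ∥ m = 36 8d 62 bd 92 ∥ 4a 71 3d.
Inner hash: even-index sum = 411 mod 256 = 155; odd-index sum = 465 mod 256 = 209 → 9b d1.
Outer input = (K'⊕opad) ∥ inner = 5c e7 08 d7 f8 ∥ 9b d1.
Outer hash (tag): even-index sum = 557 mod 256 = 45; odd-index sum = 601 mod 256 = 89 → 2d 59.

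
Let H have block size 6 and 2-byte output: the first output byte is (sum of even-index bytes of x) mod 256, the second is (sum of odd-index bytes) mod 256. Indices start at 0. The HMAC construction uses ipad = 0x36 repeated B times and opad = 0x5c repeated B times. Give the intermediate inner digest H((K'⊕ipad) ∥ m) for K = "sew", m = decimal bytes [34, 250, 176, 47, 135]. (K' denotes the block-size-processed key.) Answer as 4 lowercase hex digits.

Key "sew" = 73 65 77 is 3 bytes ≤ B = 6; zero-pad to 6 bytes: K' = 73 65 77 00 00 00.
K' ⊕ ipad = 45 53 41 36 36 36.
Inner input = 45 53 41 36 36 36 ∥ 22 fa b0 2f 87.
Inner hash: even-index sum = 533 mod 256 = 21; odd-index sum = 488 mod 256 = 232 → 15 e8.

15e8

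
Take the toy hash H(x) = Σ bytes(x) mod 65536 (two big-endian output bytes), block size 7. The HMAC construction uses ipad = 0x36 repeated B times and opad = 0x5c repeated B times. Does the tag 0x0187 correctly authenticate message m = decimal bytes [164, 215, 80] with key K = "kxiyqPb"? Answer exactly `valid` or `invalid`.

Key "kxiyqPb" = 6b 78 69 79 71 50 62 is exactly B = 7 bytes: K' = 6b 78 69 79 71 50 62.
K' ⊕ ipad = 5d 4e 5f 4f 47 66 54; K' ⊕ opad = 37 24 35 25 2d 0c 3e.
Inner hash: sum = 93+78+95+79+71+102+84+164+215+80 = 1061 → 04 25.
Outer hash (recomputed tag): sum = 55+36+53+37+45+12+62+4+37 = 341 → 01 55.
Recomputed tag = 0155; claimed = 0187 → mismatch.

invalid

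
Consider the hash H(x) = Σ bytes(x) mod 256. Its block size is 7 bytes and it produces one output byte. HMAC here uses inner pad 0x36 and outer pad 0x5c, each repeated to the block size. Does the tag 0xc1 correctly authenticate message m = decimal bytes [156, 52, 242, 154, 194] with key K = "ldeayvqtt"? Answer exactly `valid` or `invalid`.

invalid

Key "ldeayvqtt" = 6c 64 65 61 79 76 71 74 74 is 9 bytes > B = 7, so hash it first: H(key) = de, then zero-pad to 7 bytes: K' = de 00 00 00 00 00 00.
K' ⊕ ipad = e8 36 36 36 36 36 36; K' ⊕ opad = 82 5c 5c 5c 5c 5c 5c.
Inner hash: sum = 232+54+54+54+54+54+54+156+52+242+154+194 = 1354; mod 256 = 74 → 4a.
Outer hash (recomputed tag): sum = 130+92+92+92+92+92+92+74 = 756; mod 256 = 244 → f4.
Recomputed tag = f4; claimed = c1 → mismatch.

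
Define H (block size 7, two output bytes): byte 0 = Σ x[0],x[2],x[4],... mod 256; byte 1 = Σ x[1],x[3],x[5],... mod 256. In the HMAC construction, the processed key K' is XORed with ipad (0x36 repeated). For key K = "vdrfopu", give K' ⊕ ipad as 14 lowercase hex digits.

Key "vdrfopu" = 76 64 72 66 6f 70 75 is exactly B = 7 bytes: K' = 76 64 72 66 6f 70 75.
XOR each byte with 0x36: 76⊕36=40, 64⊕36=52, 72⊕36=44, 66⊕36=50, 6f⊕36=59, 70⊕36=46, 75⊕36=43.

40524450594643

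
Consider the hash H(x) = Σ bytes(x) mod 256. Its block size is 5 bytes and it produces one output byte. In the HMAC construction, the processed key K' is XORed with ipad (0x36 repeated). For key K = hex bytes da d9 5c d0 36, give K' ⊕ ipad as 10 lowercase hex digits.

Key hex bytes da d9 5c d0 36 is exactly B = 5 bytes: K' = da d9 5c d0 36.
XOR each byte with 0x36: da⊕36=ec, d9⊕36=ef, 5c⊕36=6a, d0⊕36=e6, 36⊕36=00.

ecef6ae600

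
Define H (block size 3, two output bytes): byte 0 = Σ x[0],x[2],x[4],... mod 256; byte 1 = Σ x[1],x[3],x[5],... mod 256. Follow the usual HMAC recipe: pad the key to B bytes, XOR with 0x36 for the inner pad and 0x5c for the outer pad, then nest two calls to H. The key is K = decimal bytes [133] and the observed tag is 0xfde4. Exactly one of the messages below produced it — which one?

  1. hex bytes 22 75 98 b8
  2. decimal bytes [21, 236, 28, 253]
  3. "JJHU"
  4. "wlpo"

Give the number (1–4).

Key decimal bytes [133] = 85 is 1 byte ≤ B = 3; zero-pad to 3 bytes: K' = 85 00 00.
K' ⊕ ipad = b3 36 36; K' ⊕ opad = d9 5c 5c.
m1: inner = H(b3 36 36 22 75 98 b8) = 16 f0; tag = H(d9 5c 5c 16 f0) = 2572
m2: inner = H(b3 36 36 15 ec 1c fd) = d2 67; tag = H(d9 5c 5c d2 67) = 9c2e
m3: inner = H(b3 36 36 4a 4a 48 55) = 88 c8; tag = H(d9 5c 5c 88 c8) = fde4 ← matches
m4: inner = H(b3 36 36 77 6c 70 6f) = c4 1d; tag = H(d9 5c 5c c4 1d) = 5220

3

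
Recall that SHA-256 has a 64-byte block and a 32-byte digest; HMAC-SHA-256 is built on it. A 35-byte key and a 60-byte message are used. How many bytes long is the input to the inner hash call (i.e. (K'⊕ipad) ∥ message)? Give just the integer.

Key is 35 ≤ 64 bytes, zero-padded: |K'| = 64.
Inner input = (K'⊕ipad) ∥ m → 64 + 60 = 124 bytes.

124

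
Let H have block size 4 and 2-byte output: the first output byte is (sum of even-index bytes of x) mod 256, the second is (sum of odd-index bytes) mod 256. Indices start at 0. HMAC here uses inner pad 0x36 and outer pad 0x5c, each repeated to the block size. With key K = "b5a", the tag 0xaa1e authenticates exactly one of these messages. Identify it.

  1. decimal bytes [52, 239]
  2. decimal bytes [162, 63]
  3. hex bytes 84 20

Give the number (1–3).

Key "b5a" = 62 35 61 is 3 bytes ≤ B = 4; zero-pad to 4 bytes: K' = 62 35 61 00.
K' ⊕ ipad = 54 03 57 36; K' ⊕ opad = 3e 69 3d 5c.
m1: inner = H(54 03 57 36 34 ef) = df 28; tag = H(3e 69 3d 5c df 28) = 5aed
m2: inner = H(54 03 57 36 a2 3f) = 4d 78; tag = H(3e 69 3d 5c 4d 78) = c83d
m3: inner = H(54 03 57 36 84 20) = 2f 59; tag = H(3e 69 3d 5c 2f 59) = aa1e ← matches

3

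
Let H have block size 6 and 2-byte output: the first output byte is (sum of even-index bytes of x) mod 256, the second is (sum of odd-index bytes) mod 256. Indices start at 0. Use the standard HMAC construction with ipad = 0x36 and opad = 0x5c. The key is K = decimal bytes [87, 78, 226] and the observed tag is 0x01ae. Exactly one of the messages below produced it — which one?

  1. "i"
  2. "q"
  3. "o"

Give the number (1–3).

2

Key decimal bytes [87, 78, 226] = 57 4e e2 is 3 bytes ≤ B = 6; zero-pad to 6 bytes: K' = 57 4e e2 00 00 00.
K' ⊕ ipad = 61 78 d4 36 36 36; K' ⊕ opad = 0b 12 be 5c 5c 5c.
m1: inner = H(61 78 d4 36 36 36 69) = d4 e4; tag = H(0b 12 be 5c 5c 5c d4 e4) = f9ae
m2: inner = H(61 78 d4 36 36 36 71) = dc e4; tag = H(0b 12 be 5c 5c 5c dc e4) = 01ae ← matches
m3: inner = H(61 78 d4 36 36 36 6f) = da e4; tag = H(0b 12 be 5c 5c 5c da e4) = ffae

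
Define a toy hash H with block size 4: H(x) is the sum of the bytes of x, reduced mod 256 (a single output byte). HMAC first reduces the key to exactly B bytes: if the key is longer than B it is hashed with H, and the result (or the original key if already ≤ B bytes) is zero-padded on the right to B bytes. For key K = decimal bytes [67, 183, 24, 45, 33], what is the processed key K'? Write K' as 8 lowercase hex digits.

|K| = 5 > B = 4, so first hash the key.
H(K): sum = 67+183+24+45+33 = 352; mod 256 = 96 → 60.
Zero-pad H(K) = 60 to 4 bytes: K' = 60 00 00 00.

60000000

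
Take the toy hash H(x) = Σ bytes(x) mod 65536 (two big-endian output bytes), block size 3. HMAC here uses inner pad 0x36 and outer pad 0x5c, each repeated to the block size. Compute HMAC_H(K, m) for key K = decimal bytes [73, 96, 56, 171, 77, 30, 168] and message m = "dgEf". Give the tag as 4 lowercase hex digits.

0208

Key decimal bytes [73, 96, 56, 171, 77, 30, 168] = 49 60 38 ab 4d 1e a8 is 7 bytes > B = 3, so hash it first: H(key) = 02 9f, then zero-pad to 3 bytes: K' = 02 9f 00.
K' ⊕ ipad = 34 a9 36.  K' ⊕ opad = 5e c3 5c.
Inner input = (K'⊕ipad) ∥ m = 34 a9 36 ∥ 64 67 45 66.
Inner hash: sum = 52+169+54+100+103+69+102 = 649 → 02 89.
Outer input = (K'⊕opad) ∥ inner = 5e c3 5c ∥ 02 89.
Outer hash (tag): sum = 94+195+92+2+137 = 520 → 02 08.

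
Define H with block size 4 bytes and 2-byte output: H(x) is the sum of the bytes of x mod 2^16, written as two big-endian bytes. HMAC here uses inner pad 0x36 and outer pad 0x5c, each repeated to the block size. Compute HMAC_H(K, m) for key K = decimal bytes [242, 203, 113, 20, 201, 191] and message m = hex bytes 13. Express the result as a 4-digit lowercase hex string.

025e

Key decimal bytes [242, 203, 113, 20, 201, 191] = f2 cb 71 14 c9 bf is 6 bytes > B = 4, so hash it first: H(key) = 03 ca, then zero-pad to 4 bytes: K' = 03 ca 00 00.
K' ⊕ ipad = 35 fc 36 36.  K' ⊕ opad = 5f 96 5c 5c.
Inner input = (K'⊕ipad) ∥ m = 35 fc 36 36 ∥ 13.
Inner hash: sum = 53+252+54+54+19 = 432 → 01 b0.
Outer input = (K'⊕opad) ∥ inner = 5f 96 5c 5c ∥ 01 b0.
Outer hash (tag): sum = 95+150+92+92+1+176 = 606 → 02 5e.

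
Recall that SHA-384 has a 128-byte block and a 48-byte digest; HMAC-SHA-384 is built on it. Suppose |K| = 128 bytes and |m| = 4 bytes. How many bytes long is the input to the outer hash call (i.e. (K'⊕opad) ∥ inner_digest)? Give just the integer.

Key is 128 ≤ 128 bytes, zero-padded: |K'| = 128.
Outer input = (K'⊕opad) ∥ H(inner) → 128 + 48 = 176 bytes.

176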